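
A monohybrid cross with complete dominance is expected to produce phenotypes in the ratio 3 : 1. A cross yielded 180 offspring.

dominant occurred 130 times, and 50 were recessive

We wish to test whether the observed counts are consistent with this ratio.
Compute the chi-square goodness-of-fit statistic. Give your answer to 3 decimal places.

0.741

Ratio total = 4. Expected counts: 180×3/4 = 135, 180×1/4 = 45.
cat            O        E   (O−E)²/E
dominant     130      135     0.1852
recessive     50       45     0.5556
Sum = 0.741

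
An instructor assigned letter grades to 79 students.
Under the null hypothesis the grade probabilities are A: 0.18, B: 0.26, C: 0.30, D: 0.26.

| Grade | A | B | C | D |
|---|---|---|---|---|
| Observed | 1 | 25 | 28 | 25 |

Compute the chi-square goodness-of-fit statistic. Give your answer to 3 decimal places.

Expected counts E_i = n·p_i: 79×0.18 = 14.22, 79×0.26 = 20.54, 79×0.30 = 23.7, 79×0.26 = 20.54.
A: (1 − 14.22)²/14.22 = 174.7684/14.22 = 12.2903
B: (25 − 20.54)²/20.54 = 19.8916/20.54 = 0.9684
C: (28 − 23.7)²/23.7 = 18.49/23.7 = 0.7802
D: (25 − 20.54)²/20.54 = 19.8916/20.54 = 0.9684
Sum = 15.007

15.007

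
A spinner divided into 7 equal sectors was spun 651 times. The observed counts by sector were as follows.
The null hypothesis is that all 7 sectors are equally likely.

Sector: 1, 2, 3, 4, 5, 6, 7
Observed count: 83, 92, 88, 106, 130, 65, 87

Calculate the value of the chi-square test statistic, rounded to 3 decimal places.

Under H₀ each category has probability 1/7, so each expected count is 651/7 = 93.
cat         O        E   (O−E)²/E
1          83       93     1.0753
2          92       93     0.0108
3          88       93     0.2688
4         106       93     1.8172
5         130       93    14.7204
6          65       93     8.4301
7          87       93     0.3871
Sum = 26.710

26.710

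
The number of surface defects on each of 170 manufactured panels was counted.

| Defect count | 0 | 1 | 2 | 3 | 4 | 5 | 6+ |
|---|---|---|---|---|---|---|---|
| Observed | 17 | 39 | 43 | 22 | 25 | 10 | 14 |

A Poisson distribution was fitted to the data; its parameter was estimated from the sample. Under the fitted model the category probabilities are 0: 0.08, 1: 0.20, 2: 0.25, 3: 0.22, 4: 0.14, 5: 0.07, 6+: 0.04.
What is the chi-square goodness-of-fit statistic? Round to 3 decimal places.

15.920

Expected counts E_i = n·p_i: 170×0.08 = 13.6, 170×0.20 = 34, 170×0.25 = 42.5, 170×0.22 = 37.4, 170×0.14 = 23.8, 170×0.07 = 11.9, 170×0.04 = 6.8.
cat         O        E   (O−E)²/E
0          17     13.6     0.8500
1          39       34     0.7353
2          43     42.5     0.0059
3          22     37.4     6.3412
4          25     23.8     0.0605
5          10     11.9     0.3034
6+         14      6.8     7.6235
Sum = 15.920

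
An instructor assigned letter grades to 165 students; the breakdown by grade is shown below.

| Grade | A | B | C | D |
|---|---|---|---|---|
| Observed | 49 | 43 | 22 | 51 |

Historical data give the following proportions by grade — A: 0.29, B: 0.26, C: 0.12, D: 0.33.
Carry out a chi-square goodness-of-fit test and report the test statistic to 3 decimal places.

Expected counts E_i = n·p_i: 165×0.29 = 47.85, 165×0.26 = 42.9, 165×0.12 = 19.8, 165×0.33 = 54.45.
cat         O        E   (O−E)²/E
A          49    47.85     0.0276
B          43     42.9     0.0002
C          22     19.8     0.2444
D          51    54.45     0.2186
Sum = 0.491

0.491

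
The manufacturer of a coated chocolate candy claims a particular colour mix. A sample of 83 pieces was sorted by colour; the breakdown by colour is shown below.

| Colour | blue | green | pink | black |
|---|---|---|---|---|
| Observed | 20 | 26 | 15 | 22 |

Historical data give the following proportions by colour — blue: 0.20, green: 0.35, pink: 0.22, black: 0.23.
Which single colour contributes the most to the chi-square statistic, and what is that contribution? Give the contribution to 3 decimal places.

blue, 0.696

Expected counts E_i = n·p_i: 83×0.20 = 16.6, 83×0.35 = 29.05, 83×0.22 = 18.26, 83×0.23 = 19.09.
blue: (20 − 16.6)²/16.6 = 11.56/16.6 = 0.6964
green: (26 − 29.05)²/29.05 = 9.3025/29.05 = 0.3202
pink: (15 − 18.26)²/18.26 = 10.6276/18.26 = 0.5820
black: (22 − 19.09)²/19.09 = 8.4681/19.09 = 0.4436
The largest term is for blue: 0.696.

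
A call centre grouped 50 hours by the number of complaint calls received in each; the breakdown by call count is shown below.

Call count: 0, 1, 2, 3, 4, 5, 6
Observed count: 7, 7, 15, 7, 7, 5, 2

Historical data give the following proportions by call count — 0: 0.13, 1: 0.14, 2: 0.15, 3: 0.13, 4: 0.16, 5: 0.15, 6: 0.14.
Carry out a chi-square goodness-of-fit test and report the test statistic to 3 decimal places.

Expected counts E_i = n·p_i: 50×0.13 = 6.5, 50×0.14 = 7, 50×0.15 = 7.5, 50×0.13 = 6.5, 50×0.16 = 8, 50×0.15 = 7.5, 50×0.14 = 7.
0: (7 − 6.5)²/6.5 = 0.25/6.5 = 0.0385
1: (7 − 7)²/7 = 0/7 = 0.0000
2: (15 − 7.5)²/7.5 = 56.25/7.5 = 7.5000
3: (7 − 6.5)²/6.5 = 0.25/6.5 = 0.0385
4: (7 − 8)²/8 = 1/8 = 0.1250
5: (5 − 7.5)²/7.5 = 6.25/7.5 = 0.8333
6: (2 − 7)²/7 = 25/7 = 3.5714
Sum = 12.107

12.107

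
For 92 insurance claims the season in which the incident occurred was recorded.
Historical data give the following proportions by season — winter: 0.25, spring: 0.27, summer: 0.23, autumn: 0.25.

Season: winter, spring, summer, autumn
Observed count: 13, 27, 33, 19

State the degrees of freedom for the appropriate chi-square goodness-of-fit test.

There are k = 4 categories and no parameters were estimated from the data, so df = 4 − 1 = 3.

3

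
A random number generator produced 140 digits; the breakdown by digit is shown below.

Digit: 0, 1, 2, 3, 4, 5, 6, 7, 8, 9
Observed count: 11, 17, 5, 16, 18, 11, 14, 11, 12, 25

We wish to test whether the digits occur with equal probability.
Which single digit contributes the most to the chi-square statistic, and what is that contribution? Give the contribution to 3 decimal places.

Under H₀ each category has probability 1/10, so each expected count is 140/10 = 14.
0: (11 − 14)²/14 = 9/14 = 0.6429
1: (17 − 14)²/14 = 9/14 = 0.6429
2: (5 − 14)²/14 = 81/14 = 5.7857
3: (16 − 14)²/14 = 4/14 = 0.2857
4: (18 − 14)²/14 = 16/14 = 1.1429
5: (11 − 14)²/14 = 9/14 = 0.6429
6: (14 − 14)²/14 = 0/14 = 0.0000
7: (11 − 14)²/14 = 9/14 = 0.6429
8: (12 − 14)²/14 = 4/14 = 0.2857
9: (25 − 14)²/14 = 121/14 = 8.6429
The largest term is for 9: 8.643.

9, 8.643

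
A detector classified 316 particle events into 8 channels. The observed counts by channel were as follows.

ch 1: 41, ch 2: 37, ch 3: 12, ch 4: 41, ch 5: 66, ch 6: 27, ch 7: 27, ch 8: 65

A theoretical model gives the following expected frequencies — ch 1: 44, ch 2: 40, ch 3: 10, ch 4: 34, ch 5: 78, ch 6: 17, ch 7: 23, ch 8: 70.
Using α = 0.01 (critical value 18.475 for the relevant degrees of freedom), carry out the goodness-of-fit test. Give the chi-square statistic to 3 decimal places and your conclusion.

11.052; do not reject

ch 1: (41 − 44)²/44 = 9/44 = 0.2045
ch 2: (37 − 40)²/40 = 9/40 = 0.2250
ch 3: (12 − 10)²/10 = 4/10 = 0.4000
ch 4: (41 − 34)²/34 = 49/34 = 1.4412
ch 5: (66 − 78)²/78 = 144/78 = 1.8462
ch 6: (27 − 17)²/17 = 100/17 = 5.8824
ch 7: (27 − 23)²/23 = 16/23 = 0.6957
ch 8: (65 − 70)²/70 = 25/70 = 0.3571
Sum = 11.052
df = 7. Since 11.052 < 18.475, we do not reject H₀.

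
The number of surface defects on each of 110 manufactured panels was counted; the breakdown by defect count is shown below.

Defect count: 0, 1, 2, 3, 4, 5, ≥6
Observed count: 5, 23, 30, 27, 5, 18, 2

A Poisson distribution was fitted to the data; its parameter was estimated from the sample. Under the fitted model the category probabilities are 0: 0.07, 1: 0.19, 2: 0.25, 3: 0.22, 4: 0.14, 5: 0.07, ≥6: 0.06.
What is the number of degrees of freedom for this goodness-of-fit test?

5

There are k = 7 categories and 1 parameter estimated from the data, so df = 7 − 1 − 1 = 5.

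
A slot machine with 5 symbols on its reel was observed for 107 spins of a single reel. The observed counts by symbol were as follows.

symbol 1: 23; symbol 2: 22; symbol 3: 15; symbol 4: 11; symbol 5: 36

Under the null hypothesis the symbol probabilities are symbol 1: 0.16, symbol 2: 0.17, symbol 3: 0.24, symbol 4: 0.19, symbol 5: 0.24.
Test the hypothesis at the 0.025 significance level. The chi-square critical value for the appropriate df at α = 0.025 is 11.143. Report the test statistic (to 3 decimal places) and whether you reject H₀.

15.688; reject

Expected counts E_i = n·p_i: 107×0.16 = 17.12, 107×0.17 = 18.19, 107×0.24 = 25.68, 107×0.19 = 20.33, 107×0.24 = 25.68.
χ² = (23−17.12)²/17.12 + (22−18.19)²/18.19 + (15−25.68)²/25.68 + (11−20.33)²/20.33 + (36−25.68)²/25.68
   = 2.0195 + 0.7980 + 4.4417 + 4.2818 + 4.1473
Sum = 15.688
df = 4. Since 15.688 > 11.143, we reject H₀.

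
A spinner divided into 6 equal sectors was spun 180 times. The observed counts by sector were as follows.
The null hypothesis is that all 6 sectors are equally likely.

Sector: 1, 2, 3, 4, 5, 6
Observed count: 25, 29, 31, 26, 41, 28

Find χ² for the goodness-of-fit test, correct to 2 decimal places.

5.60

Under H₀ each category has probability 1/6, so each expected count is 180/6 = 30.
cat         O        E   (O−E)²/E
1          25       30      0.833
2          29       30      0.033
3          31       30      0.033
4          26       30      0.533
5          41       30      4.033
6          28       30      0.133
Sum = 5.60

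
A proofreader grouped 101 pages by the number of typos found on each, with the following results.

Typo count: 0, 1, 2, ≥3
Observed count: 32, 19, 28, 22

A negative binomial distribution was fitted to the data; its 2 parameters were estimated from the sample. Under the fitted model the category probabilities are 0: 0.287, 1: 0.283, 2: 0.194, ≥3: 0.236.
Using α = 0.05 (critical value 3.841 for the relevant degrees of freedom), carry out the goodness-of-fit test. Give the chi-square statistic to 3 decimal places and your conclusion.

7.274; reject

Expected counts E_i = n·p_i: 101×0.287 = 28.987, 101×0.283 = 28.583, 101×0.194 = 19.594, 101×0.236 = 23.836.
0: (32 − 28.987)²/28.987 = 9.078169/28.987 = 0.3132
1: (19 − 28.583)²/28.583 = 91.833889/28.583 = 3.2129
2: (28 − 19.594)²/19.594 = 70.660836/19.594 = 3.6062
≥3: (22 − 23.836)²/23.836 = 3.370896/23.836 = 0.1414
Sum = 7.274
df = 1. Since 7.274 > 3.841, we reject H₀.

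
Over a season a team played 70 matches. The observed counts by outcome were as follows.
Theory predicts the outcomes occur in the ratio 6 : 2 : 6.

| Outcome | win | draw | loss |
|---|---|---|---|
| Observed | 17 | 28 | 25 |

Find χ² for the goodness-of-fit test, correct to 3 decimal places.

Ratio total = 14. Expected counts: 70×6/14 = 30, 70×2/14 = 10, 70×6/14 = 30.
cat         O        E   (O−E)²/E
win        17       30     5.6333
draw       28       10    32.4000
loss       25       30     0.8333
Sum = 38.867

38.867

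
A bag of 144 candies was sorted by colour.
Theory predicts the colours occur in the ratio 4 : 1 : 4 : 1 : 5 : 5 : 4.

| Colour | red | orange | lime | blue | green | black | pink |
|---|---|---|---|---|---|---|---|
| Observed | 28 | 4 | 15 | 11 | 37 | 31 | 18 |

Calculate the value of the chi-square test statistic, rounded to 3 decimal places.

12.042

Ratio total = 24. Expected counts: 144×4/24 = 24, 144×1/24 = 6, 144×4/24 = 24, 144×1/24 = 6, 144×5/24 = 30, 144×5/24 = 30, 144×4/24 = 24.
χ² = (28−24)²/24 + (4−6)²/6 + (15−24)²/24 + (11−6)²/6 + (37−30)²/30 + (31−30)²/30 + (18−24)²/24
   = 0.6667 + 0.6667 + 3.3750 + 4.1667 + 1.6333 + 0.0333 + 1.5000
Sum = 12.042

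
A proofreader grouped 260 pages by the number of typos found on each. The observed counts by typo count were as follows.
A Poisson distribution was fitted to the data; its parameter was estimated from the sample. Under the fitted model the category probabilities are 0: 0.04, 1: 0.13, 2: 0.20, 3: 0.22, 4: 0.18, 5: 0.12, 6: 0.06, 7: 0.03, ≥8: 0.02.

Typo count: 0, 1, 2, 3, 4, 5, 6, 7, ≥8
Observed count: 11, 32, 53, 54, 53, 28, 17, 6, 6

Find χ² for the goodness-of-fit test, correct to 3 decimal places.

2.142

Expected counts E_i = n·p_i: 260×0.04 = 10.4, 260×0.13 = 33.8, 260×0.20 = 52, 260×0.22 = 57.2, 260×0.18 = 46.8, 260×0.12 = 31.2, 260×0.06 = 15.6, 260×0.03 = 7.8, 260×0.02 = 5.2.
0: (11 − 10.4)²/10.4 = 0.36/10.4 = 0.0346
1: (32 − 33.8)²/33.8 = 3.24/33.8 = 0.0959
2: (53 − 52)²/52 = 1/52 = 0.0192
3: (54 − 57.2)²/57.2 = 10.24/57.2 = 0.1790
4: (53 − 46.8)²/46.8 = 38.44/46.8 = 0.8214
5: (28 − 31.2)²/31.2 = 10.24/31.2 = 0.3282
6: (17 − 15.6)²/15.6 = 1.96/15.6 = 0.1256
7: (6 − 7.8)²/7.8 = 3.24/7.8 = 0.4154
≥8: (6 − 5.2)²/5.2 = 0.64/5.2 = 0.1231
Sum = 2.142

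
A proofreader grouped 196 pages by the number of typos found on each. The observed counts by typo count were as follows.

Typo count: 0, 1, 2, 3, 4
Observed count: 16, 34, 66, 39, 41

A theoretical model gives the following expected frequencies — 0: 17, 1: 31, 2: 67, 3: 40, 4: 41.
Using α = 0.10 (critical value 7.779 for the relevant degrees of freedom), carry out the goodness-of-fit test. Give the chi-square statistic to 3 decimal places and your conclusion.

0.389; do not reject

0: (16 − 17)²/17 = 1/17 = 0.0588
1: (34 − 31)²/31 = 9/31 = 0.2903
2: (66 − 67)²/67 = 1/67 = 0.0149
3: (39 − 40)²/40 = 1/40 = 0.0250
4: (41 − 41)²/41 = 0/41 = 0.0000
Sum = 0.389
df = 4. Since 0.389 < 7.779, we do not reject H₀.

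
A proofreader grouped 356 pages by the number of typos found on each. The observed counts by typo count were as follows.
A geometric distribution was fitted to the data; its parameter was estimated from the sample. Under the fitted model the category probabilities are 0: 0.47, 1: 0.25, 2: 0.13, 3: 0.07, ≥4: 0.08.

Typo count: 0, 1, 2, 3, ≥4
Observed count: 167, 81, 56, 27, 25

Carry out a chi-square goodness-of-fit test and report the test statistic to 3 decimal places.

Expected counts E_i = n·p_i: 356×0.47 = 167.32, 356×0.25 = 89, 356×0.13 = 46.28, 356×0.07 = 24.92, 356×0.08 = 28.48.
0: (167 − 167.32)²/167.32 = 0.1024/167.32 = 0.0006
1: (81 − 89)²/89 = 64/89 = 0.7191
2: (56 − 46.28)²/46.28 = 94.4784/46.28 = 2.0415
3: (27 − 24.92)²/24.92 = 4.3264/24.92 = 0.1736
≥4: (25 − 28.48)²/28.48 = 12.1104/28.48 = 0.4252
Sum = 3.360

3.360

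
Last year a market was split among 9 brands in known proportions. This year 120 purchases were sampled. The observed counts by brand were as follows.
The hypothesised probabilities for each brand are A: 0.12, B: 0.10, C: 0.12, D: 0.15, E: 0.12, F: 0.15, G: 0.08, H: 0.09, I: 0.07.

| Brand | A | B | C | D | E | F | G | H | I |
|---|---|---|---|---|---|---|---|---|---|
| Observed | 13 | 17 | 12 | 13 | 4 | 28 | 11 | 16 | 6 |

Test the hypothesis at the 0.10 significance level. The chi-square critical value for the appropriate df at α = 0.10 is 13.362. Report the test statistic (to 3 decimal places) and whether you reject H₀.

20.469; reject

Expected counts E_i = n·p_i: 120×0.12 = 14.4, 120×0.10 = 12, 120×0.12 = 14.4, 120×0.15 = 18, 120×0.12 = 14.4, 120×0.15 = 18, 120×0.08 = 9.6, 120×0.09 = 10.8, 120×0.07 = 8.4.
A: (13 − 14.4)²/14.4 = 1.96/14.4 = 0.1361
B: (17 − 12)²/12 = 25/12 = 2.0833
C: (12 − 14.4)²/14.4 = 5.76/14.4 = 0.4000
D: (13 − 18)²/18 = 25/18 = 1.3889
E: (4 − 14.4)²/14.4 = 108.16/14.4 = 7.5111
F: (28 − 18)²/18 = 100/18 = 5.5556
G: (11 − 9.6)²/9.6 = 1.96/9.6 = 0.2042
H: (16 − 10.8)²/10.8 = 27.04/10.8 = 2.5037
I: (6 − 8.4)²/8.4 = 5.76/8.4 = 0.6857
Sum = 20.469
df = 8. Since 20.469 > 13.362, we reject H₀.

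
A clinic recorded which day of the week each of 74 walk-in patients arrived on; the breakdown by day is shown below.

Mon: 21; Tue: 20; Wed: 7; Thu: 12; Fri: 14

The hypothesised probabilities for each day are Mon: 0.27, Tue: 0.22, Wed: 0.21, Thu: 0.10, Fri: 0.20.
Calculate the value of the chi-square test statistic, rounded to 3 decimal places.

8.498

Expected counts E_i = n·p_i: 74×0.27 = 19.98, 74×0.22 = 16.28, 74×0.21 = 15.54, 74×0.10 = 7.4, 74×0.20 = 14.8.
cat         O        E   (O−E)²/E
Mon        21    19.98     0.0521
Tue        20    16.28     0.8500
Wed         7    15.54     4.6932
Thu        12      7.4     2.8595
Fri        14     14.8     0.0432
Sum = 8.498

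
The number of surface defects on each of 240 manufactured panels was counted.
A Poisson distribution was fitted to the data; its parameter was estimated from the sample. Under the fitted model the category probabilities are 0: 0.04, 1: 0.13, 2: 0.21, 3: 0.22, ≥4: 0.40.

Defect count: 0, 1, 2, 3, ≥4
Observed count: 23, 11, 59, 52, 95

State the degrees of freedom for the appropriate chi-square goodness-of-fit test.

3

There are k = 5 categories and 1 parameter estimated from the data, so df = 5 − 1 − 1 = 3.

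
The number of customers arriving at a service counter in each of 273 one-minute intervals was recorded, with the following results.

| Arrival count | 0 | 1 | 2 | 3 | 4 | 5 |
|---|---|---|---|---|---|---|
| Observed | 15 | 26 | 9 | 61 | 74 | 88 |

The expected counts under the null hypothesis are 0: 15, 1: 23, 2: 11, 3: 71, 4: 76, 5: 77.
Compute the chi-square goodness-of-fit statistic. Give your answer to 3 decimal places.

cat         O        E   (O−E)²/E
0          15       15     0.0000
1          26       23     0.3913
2           9       11     0.3636
3          61       71     1.4085
4          74       76     0.0526
5          88       77     1.5714
Sum = 3.787

3.787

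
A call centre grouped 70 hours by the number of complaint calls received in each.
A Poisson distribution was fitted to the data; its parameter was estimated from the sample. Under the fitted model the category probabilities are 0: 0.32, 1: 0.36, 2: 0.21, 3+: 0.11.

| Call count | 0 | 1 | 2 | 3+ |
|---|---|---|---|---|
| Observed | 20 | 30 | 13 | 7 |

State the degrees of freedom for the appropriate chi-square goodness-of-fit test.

There are k = 4 categories and 1 parameter estimated from the data, so df = 4 − 1 − 1 = 2.

2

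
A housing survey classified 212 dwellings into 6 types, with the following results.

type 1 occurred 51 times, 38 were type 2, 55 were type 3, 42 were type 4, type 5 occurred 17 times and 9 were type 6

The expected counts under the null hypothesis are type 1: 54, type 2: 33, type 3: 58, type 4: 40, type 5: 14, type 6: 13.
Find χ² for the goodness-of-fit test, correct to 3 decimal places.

3.053

type 1: (51 − 54)²/54 = 9/54 = 0.1667
type 2: (38 − 33)²/33 = 25/33 = 0.7576
type 3: (55 − 58)²/58 = 9/58 = 0.1552
type 4: (42 − 40)²/40 = 4/40 = 0.1000
type 5: (17 − 14)²/14 = 9/14 = 0.6429
type 6: (9 − 13)²/13 = 16/13 = 1.2308
Sum = 3.053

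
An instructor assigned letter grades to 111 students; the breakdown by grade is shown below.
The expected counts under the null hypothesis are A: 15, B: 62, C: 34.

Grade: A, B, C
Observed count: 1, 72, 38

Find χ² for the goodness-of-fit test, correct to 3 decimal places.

A: (1 − 15)²/15 = 196/15 = 13.0667
B: (72 − 62)²/62 = 100/62 = 1.6129
C: (38 − 34)²/34 = 16/34 = 0.4706
Sum = 15.150

15.150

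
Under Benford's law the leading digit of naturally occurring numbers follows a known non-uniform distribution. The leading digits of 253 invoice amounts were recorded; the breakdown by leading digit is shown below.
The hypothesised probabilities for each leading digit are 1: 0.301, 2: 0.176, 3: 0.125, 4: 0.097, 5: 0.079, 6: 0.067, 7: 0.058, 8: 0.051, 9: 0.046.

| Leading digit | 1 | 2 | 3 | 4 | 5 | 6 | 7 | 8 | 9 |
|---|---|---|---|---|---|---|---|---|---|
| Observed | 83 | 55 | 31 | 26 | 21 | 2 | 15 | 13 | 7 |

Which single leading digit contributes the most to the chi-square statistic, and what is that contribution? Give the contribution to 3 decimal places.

Expected counts E_i = n·p_i: 253×0.301 = 76.153, 253×0.176 = 44.528, 253×0.125 = 31.625, 253×0.097 = 24.541, 253×0.079 = 19.987, 253×0.067 = 16.951, 253×0.058 = 14.674, 253×0.051 = 12.903, 253×0.046 = 11.638.
χ² = (83−76.153)²/76.153 + (55−44.528)²/44.528 + (31−31.625)²/31.625 + (26−24.541)²/24.541 + (21−19.987)²/19.987 + (2−16.951)²/16.951 + (15−14.674)²/14.674 + (13−12.903)²/12.903 + (7−11.638)²/11.638
   = 0.6156 + 2.4628 + 0.0124 + 0.0867 + 0.0513 + 13.1870 + 0.0072 + 0.0007 + 1.8483
The largest term is for 6: 13.187.

6, 13.187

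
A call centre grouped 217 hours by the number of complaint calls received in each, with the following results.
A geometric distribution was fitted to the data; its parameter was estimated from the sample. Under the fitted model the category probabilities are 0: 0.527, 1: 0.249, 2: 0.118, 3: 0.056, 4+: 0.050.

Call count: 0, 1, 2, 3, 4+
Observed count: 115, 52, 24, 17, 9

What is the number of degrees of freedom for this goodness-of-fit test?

There are k = 5 categories and 1 parameter estimated from the data, so df = 5 − 1 − 1 = 3.

3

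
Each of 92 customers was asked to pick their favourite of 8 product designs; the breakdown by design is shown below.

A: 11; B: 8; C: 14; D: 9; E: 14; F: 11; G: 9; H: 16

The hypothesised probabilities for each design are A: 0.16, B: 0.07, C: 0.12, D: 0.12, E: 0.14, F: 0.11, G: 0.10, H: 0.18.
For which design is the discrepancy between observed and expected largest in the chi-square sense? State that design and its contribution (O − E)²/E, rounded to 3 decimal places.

Expected counts E_i = n·p_i: 92×0.16 = 14.72, 92×0.07 = 6.44, 92×0.12 = 11.04, 92×0.12 = 11.04, 92×0.14 = 12.88, 92×0.11 = 10.12, 92×0.10 = 9.2, 92×0.18 = 16.56.
χ² = (11−14.72)²/14.72 + (8−6.44)²/6.44 + (14−11.04)²/11.04 + (9−11.04)²/11.04 + (14−12.88)²/12.88 + (11−10.12)²/10.12 + (9−9.2)²/9.2 + (16−16.56)²/16.56
   = 0.9401 + 0.3779 + 0.7936 + 0.3770 + 0.0974 + 0.0765 + 0.0043 + 0.0189
The largest term is for A: 0.940.

A, 0.940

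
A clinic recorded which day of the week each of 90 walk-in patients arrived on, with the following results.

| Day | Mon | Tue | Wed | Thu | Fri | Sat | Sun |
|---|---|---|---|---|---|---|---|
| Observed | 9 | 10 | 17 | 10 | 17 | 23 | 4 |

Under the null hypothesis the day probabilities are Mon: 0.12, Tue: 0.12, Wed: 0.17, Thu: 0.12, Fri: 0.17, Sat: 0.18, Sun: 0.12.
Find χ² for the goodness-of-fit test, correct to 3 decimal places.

7.932

Expected counts E_i = n·p_i: 90×0.12 = 10.8, 90×0.12 = 10.8, 90×0.17 = 15.3, 90×0.12 = 10.8, 90×0.17 = 15.3, 90×0.18 = 16.2, 90×0.12 = 10.8.
cat         O        E   (O−E)²/E
Mon         9     10.8     0.3000
Tue        10     10.8     0.0593
Wed        17     15.3     0.1889
Thu        10     10.8     0.0593
Fri        17     15.3     0.1889
Sat        23     16.2     2.8543
Sun         4     10.8     4.2815
Sum = 7.932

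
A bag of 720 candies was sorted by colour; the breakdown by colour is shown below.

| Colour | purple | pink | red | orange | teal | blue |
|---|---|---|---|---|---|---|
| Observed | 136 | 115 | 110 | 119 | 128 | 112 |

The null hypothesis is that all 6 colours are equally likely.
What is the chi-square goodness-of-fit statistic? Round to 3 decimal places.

4.250

Expected count for each of the 6 categories: 720/6 = 120.
purple: (136 − 120)²/120 = 256/120 = 2.1333
pink: (115 − 120)²/120 = 25/120 = 0.2083
red: (110 − 120)²/120 = 100/120 = 0.8333
orange: (119 − 120)²/120 = 1/120 = 0.0083
teal: (128 − 120)²/120 = 64/120 = 0.5333
blue: (112 − 120)²/120 = 64/120 = 0.5333
Sum = 4.250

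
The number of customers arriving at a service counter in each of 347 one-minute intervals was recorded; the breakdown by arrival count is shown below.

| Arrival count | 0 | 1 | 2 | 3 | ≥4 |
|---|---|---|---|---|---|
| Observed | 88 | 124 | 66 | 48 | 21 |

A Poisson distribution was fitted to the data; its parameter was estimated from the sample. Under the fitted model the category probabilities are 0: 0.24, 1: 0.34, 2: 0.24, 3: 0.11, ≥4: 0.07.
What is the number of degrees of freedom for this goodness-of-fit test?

3

There are k = 5 categories and 1 parameter estimated from the data, so df = 5 − 1 − 1 = 3.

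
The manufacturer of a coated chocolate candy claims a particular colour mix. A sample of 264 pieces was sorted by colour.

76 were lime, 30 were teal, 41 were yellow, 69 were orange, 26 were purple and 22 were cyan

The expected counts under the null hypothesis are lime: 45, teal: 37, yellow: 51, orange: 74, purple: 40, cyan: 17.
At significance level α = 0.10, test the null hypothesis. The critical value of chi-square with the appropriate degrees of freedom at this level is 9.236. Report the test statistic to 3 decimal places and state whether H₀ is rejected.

cat         O        E   (O−E)²/E
lime       76       45    21.3556
teal       30       37     1.3243
yellow     41       51     1.9608
orange     69       74     0.3378
purple     26       40     4.9000
cyan       22       17     1.4706
Sum = 31.349
df = 5. Since 31.349 > 9.236, we reject H₀.

31.349; reject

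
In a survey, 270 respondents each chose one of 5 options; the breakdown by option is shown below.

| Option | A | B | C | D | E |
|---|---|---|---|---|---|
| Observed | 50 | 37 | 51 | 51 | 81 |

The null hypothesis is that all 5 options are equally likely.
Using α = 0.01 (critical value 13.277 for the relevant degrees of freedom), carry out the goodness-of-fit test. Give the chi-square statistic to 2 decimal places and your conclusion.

Under H₀ each category has probability 1/5, so each expected count is 270/5 = 54.
cat         O        E   (O−E)²/E
A          50       54      0.296
B          37       54      5.352
C          51       54      0.167
D          51       54      0.167
E          81       54     13.500
Sum = 19.48
df = 4. Since 19.48 > 13.277, we reject H₀.

19.48; reject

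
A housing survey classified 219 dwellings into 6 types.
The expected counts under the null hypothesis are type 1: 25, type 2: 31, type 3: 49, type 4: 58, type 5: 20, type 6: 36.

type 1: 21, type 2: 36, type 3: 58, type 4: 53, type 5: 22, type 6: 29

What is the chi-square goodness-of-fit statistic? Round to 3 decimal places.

5.092

χ² = (21−25)²/25 + (36−31)²/31 + (58−49)²/49 + (53−58)²/58 + (22−20)²/20 + (29−36)²/36
   = 0.6400 + 0.8065 + 1.6531 + 0.4310 + 0.2000 + 1.3611
Sum = 5.092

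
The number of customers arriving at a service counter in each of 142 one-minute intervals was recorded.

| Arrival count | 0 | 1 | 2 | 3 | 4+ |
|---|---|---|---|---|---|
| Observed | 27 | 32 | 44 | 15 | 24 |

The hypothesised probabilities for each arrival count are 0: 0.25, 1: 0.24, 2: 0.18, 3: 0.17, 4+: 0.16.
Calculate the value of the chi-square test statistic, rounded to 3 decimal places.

Expected counts E_i = n·p_i: 142×0.25 = 35.5, 142×0.24 = 34.08, 142×0.18 = 25.56, 142×0.17 = 24.14, 142×0.16 = 22.72.
cat         O        E   (O−E)²/E
0          27     35.5     2.0352
1          32    34.08     0.1269
2          44    25.56    13.3033
3          15    24.14     3.4606
4+         24    22.72     0.0721
Sum = 18.998

18.998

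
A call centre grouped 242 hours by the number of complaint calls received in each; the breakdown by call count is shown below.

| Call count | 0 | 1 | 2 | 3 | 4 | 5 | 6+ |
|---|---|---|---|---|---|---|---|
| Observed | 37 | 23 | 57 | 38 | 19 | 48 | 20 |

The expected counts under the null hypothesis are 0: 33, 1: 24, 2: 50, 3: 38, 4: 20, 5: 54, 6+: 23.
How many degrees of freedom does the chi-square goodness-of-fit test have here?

6

There are k = 7 categories and no parameters were estimated from the data, so df = 7 − 1 = 6.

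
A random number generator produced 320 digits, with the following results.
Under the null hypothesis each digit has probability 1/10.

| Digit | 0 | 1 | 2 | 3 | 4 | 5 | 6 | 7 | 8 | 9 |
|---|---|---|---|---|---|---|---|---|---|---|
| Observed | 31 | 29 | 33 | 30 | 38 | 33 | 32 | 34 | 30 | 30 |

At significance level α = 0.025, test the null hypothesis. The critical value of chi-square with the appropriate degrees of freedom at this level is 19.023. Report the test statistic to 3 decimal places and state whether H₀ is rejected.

Expected count for each of the 10 categories: 320/10 = 32.
cat         O        E   (O−E)²/E
0          31       32     0.0313
1          29       32     0.2813
2          33       32     0.0313
3          30       32     0.1250
4          38       32     1.1250
5          33       32     0.0313
6          32       32     0.0000
7          34       32     0.1250
8          30       32     0.1250
9          30       32     0.1250
Sum = 2.000
df = 9. Since 2.000 < 19.023, we do not reject H₀.

2.000; do not reject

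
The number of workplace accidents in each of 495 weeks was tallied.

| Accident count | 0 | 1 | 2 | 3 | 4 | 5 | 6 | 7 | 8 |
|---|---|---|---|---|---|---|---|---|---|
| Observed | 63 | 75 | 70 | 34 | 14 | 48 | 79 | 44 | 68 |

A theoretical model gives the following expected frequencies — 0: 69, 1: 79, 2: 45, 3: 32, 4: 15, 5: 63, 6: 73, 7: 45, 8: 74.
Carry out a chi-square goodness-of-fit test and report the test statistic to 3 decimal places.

0: (63 − 69)²/69 = 36/69 = 0.5217
1: (75 − 79)²/79 = 16/79 = 0.2025
2: (70 − 45)²/45 = 625/45 = 13.8889
3: (34 − 32)²/32 = 4/32 = 0.1250
4: (14 − 15)²/15 = 1/15 = 0.0667
5: (48 − 63)²/63 = 225/63 = 3.5714
6: (79 − 73)²/73 = 36/73 = 0.4932
7: (44 − 45)²/45 = 1/45 = 0.0222
8: (68 − 74)²/74 = 36/74 = 0.4865
Sum = 19.378

19.378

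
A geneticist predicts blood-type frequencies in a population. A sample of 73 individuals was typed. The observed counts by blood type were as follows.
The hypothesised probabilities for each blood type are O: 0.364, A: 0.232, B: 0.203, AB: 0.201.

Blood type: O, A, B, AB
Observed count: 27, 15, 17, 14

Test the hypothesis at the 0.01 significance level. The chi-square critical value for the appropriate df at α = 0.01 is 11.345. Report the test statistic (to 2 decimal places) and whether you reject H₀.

0.58; do not reject

Expected counts E_i = n·p_i: 73×0.364 = 26.572, 73×0.232 = 16.936, 73×0.203 = 14.819, 73×0.201 = 14.673.
χ² = (27−26.572)²/26.572 + (15−16.936)²/16.936 + (17−14.819)²/14.819 + (14−14.673)²/14.673
   = 0.007 + 0.221 + 0.321 + 0.031
Sum = 0.58
df = 3. Since 0.58 < 11.345, we do not reject H₀.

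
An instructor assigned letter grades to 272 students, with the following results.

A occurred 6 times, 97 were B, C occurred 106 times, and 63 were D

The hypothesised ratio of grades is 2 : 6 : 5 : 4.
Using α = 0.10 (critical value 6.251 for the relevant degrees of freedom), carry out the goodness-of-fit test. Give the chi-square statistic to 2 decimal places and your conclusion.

29.60; reject

Ratio total = 17. Expected counts: 272×2/17 = 32, 272×6/17 = 96, 272×5/17 = 80, 272×4/17 = 64.
A: (6 − 32)²/32 = 676/32 = 21.125
B: (97 − 96)²/96 = 1/96 = 0.010
C: (106 − 80)²/80 = 676/80 = 8.450
D: (63 − 64)²/64 = 1/64 = 0.016
Sum = 29.60
df = 3. Since 29.60 > 6.251, we reject H₀.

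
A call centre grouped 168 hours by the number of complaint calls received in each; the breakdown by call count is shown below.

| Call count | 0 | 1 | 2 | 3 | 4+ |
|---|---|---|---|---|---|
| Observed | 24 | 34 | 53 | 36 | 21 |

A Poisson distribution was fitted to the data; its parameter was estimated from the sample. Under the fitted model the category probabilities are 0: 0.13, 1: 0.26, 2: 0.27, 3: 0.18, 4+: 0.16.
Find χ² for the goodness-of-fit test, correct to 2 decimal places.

Expected counts E_i = n·p_i: 168×0.13 = 21.84, 168×0.26 = 43.68, 168×0.27 = 45.36, 168×0.18 = 30.24, 168×0.16 = 26.88.
χ² = (24−21.84)²/21.84 + (34−43.68)²/43.68 + (53−45.36)²/45.36 + (36−30.24)²/30.24 + (21−26.88)²/26.88
   = 0.214 + 2.145 + 1.287 + 1.097 + 1.286
Sum = 6.03

6.03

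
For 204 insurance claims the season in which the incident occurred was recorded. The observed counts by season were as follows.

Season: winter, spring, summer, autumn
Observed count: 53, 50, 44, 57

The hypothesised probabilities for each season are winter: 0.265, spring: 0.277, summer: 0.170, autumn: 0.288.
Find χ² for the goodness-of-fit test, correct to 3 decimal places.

Expected counts E_i = n·p_i: 204×0.265 = 54.06, 204×0.277 = 56.508, 204×0.170 = 34.68, 204×0.288 = 58.752.
χ² = (53−54.06)²/54.06 + (50−56.508)²/56.508 + (44−34.68)²/34.68 + (57−58.752)²/58.752
   = 0.0208 + 0.7495 + 2.5047 + 0.0522
Sum = 3.327

3.327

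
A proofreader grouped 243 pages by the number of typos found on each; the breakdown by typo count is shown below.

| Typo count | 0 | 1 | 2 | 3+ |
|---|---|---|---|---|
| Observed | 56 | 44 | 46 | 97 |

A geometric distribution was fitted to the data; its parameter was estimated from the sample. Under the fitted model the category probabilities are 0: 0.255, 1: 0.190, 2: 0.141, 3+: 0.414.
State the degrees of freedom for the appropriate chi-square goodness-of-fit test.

There are k = 4 categories and 1 parameter estimated from the data, so df = 4 − 1 − 1 = 2.

2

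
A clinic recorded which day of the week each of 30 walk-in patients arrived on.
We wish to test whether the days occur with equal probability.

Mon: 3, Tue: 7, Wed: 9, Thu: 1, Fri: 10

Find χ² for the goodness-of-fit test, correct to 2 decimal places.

Expected count for each of the 5 categories: 30/5 = 6.
χ² = (3−6)²/6 + (7−6)²/6 + (9−6)²/6 + (1−6)²/6 + (10−6)²/6
   = 1.500 + 0.167 + 1.500 + 4.167 + 2.667
Sum = 10.00

10.00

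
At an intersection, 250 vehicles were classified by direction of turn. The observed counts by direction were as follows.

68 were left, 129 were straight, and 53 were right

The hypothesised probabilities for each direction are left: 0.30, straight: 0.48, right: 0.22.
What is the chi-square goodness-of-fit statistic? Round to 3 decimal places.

Expected counts E_i = n·p_i: 250×0.30 = 75, 250×0.48 = 120, 250×0.22 = 55.
cat           O        E   (O−E)²/E
left         68       75     0.6533
straight    129      120     0.6750
right        53       55     0.0727
Sum = 1.401

1.401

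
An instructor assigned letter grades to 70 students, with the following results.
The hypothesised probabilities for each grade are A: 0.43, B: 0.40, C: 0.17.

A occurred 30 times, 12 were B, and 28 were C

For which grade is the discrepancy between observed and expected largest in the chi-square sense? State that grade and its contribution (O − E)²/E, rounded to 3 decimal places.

Expected counts E_i = n·p_i: 70×0.43 = 30.1, 70×0.40 = 28, 70×0.17 = 11.9.
χ² = (30−30.1)²/30.1 + (12−28)²/28 + (28−11.9)²/11.9
   = 0.0003 + 9.1429 + 21.7824
The largest term is for C: 21.782.

C, 21.782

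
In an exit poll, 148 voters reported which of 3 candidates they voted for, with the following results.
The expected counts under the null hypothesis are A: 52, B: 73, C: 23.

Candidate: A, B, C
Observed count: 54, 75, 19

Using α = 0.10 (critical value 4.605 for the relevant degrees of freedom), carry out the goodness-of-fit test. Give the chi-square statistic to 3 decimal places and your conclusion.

0.827; do not reject

cat         O        E   (O−E)²/E
A          54       52     0.0769
B          75       73     0.0548
C          19       23     0.6957
Sum = 0.827
df = 2. Since 0.827 < 4.605, we do not reject H₀.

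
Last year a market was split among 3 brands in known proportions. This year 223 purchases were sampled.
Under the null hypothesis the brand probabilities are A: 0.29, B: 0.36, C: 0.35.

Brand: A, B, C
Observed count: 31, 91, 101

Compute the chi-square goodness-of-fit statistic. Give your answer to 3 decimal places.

25.710

Expected counts E_i = n·p_i: 223×0.29 = 64.67, 223×0.36 = 80.28, 223×0.35 = 78.05.
cat         O        E   (O−E)²/E
A          31    64.67    17.5301
B          91    80.28     1.4315
C         101    78.05     6.7483
Sum = 25.710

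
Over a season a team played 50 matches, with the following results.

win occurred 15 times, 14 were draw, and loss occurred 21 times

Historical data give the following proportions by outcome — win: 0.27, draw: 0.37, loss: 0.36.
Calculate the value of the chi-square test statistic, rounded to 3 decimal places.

Expected counts E_i = n·p_i: 50×0.27 = 13.5, 50×0.37 = 18.5, 50×0.36 = 18.
win: (15 − 13.5)²/13.5 = 2.25/13.5 = 0.1667
draw: (14 − 18.5)²/18.5 = 20.25/18.5 = 1.0946
loss: (21 − 18)²/18 = 9/18 = 0.5000
Sum = 1.761

1.761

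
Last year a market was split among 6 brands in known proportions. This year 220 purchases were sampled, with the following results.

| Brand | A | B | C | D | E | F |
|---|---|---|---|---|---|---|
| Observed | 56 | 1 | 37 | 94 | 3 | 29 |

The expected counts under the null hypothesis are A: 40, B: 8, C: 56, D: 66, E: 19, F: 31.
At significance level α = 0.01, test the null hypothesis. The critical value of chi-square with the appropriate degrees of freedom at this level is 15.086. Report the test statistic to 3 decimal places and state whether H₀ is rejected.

χ² = (56−40)²/40 + (1−8)²/8 + (37−56)²/56 + (94−66)²/66 + (3−19)²/19 + (29−31)²/31
   = 6.4000 + 6.1250 + 6.4464 + 11.8788 + 13.4737 + 0.1290
Sum = 44.453
df = 5. Since 44.453 > 15.086, we reject H₀.

44.453; reject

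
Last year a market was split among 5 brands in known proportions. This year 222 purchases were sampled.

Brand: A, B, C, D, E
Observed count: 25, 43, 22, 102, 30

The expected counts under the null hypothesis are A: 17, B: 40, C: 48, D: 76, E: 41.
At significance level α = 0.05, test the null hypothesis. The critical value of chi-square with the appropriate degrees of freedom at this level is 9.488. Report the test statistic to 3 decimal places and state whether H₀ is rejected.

cat         O        E   (O−E)²/E
A          25       17     3.7647
B          43       40     0.2250
C          22       48    14.0833
D         102       76     8.8947
E          30       41     2.9512
Sum = 29.919
df = 4. Since 29.919 > 9.488, we reject H₀.

29.919; reject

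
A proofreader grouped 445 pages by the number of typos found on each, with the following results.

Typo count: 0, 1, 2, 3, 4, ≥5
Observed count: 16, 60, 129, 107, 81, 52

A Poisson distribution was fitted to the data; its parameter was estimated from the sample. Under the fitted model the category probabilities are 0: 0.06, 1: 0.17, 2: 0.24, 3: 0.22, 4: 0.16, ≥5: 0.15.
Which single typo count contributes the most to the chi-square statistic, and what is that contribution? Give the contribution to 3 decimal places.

Expected counts E_i = n·p_i: 445×0.06 = 26.7, 445×0.17 = 75.65, 445×0.24 = 106.8, 445×0.22 = 97.9, 445×0.16 = 71.2, 445×0.15 = 66.75.
χ² = (16−26.7)²/26.7 + (60−75.65)²/75.65 + (129−106.8)²/106.8 + (107−97.9)²/97.9 + (81−71.2)²/71.2 + (52−66.75)²/66.75
   = 4.2880 + 3.2376 + 4.6146 + 0.8459 + 1.3489 + 3.2594
The largest term is for 2: 4.615.

2, 4.615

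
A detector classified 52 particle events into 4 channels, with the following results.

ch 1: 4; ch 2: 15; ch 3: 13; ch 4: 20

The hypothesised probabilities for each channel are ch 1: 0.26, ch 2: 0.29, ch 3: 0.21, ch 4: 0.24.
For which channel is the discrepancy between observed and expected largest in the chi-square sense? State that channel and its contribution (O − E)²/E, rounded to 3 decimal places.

Expected counts E_i = n·p_i: 52×0.26 = 13.52, 52×0.29 = 15.08, 52×0.21 = 10.92, 52×0.24 = 12.48.
χ² = (4−13.52)²/13.52 + (15−15.08)²/15.08 + (13−10.92)²/10.92 + (20−12.48)²/12.48
   = 6.7034 + 0.0004 + 0.3962 + 4.5313
The largest term is for ch 1: 6.703.

ch 1, 6.703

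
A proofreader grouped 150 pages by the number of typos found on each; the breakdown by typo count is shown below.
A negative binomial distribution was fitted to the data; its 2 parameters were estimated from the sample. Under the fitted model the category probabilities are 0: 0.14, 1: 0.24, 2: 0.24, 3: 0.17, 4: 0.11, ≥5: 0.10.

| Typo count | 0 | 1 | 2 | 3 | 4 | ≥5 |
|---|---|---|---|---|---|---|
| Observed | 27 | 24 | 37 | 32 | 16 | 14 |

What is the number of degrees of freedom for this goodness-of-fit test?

3

There are k = 6 categories and 2 parameters estimated from the data, so df = 6 − 1 − 2 = 3.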